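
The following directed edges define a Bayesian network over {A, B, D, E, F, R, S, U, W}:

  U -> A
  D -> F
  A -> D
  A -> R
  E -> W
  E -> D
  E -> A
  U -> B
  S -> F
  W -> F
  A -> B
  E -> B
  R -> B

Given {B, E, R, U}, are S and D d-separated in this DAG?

Enumerating the 6 paths from S to D and testing each for blocking by {B, E, R, U}:
  1. S → F ← W ← E → D — F:collider[blocks]; W:chain[open]; E:fork[blocks] ⇒ blocked
  2. S → F ← W ← E → B ← R ← A → D — F:collider[blocks]; W:chain[open]; E:fork[blocks]; B:collider[open]; R:chain[blocks]; A:fork[open] ⇒ blocked
  3. S → F ← W ← E → B ← U → A → D — F:collider[blocks]; W:chain[open]; E:fork[blocks]; B:collider[open]; U:fork[blocks]; A:chain[open] ⇒ blocked
  4. S → F ← W ← E → B ← A → D — F:collider[blocks]; W:chain[open]; E:fork[blocks]; B:collider[open]; A:fork[open] ⇒ blocked
  5. S → F ← W ← E → A → D — F:collider[blocks]; W:chain[open]; E:fork[blocks]; A:chain[open] ⇒ blocked
  6. S → F ← D — F:collider[blocks] ⇒ blocked
Every path is blocked, so S and D are d-separated given {B, E, R, U}.

Yes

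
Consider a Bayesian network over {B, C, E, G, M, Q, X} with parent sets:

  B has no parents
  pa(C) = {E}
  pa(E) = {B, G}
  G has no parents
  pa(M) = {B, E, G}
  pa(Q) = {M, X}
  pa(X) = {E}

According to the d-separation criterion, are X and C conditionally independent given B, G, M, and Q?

We examine all 4 paths between X and C:
Path 1: X ← E → C
  E is a fork and E is not conditioned on — no node blocks this path, so it is active.
Path 2: X → Q ← M ← E → C
  M is a chain here and M is conditioned on, so the path is blocked at M.
Path 3: X → Q ← M ← B → E → C
  M is a chain here and M is conditioned on, so the path is blocked at M.
Path 4: X → Q ← M ← G → E → C
  M is a chain here and M is conditioned on, so the path is blocked at M.
Because an active path exists, X and C are not d-separated.

No — X and C are not d-separated given {B, G, M, Q}.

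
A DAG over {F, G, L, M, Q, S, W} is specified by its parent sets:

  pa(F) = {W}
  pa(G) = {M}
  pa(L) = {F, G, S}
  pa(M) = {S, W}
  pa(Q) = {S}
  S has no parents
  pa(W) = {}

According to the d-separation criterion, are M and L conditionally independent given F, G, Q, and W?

We examine all 3 paths between M and L:
Path 1: M ← W → F → L
  W is a fork here and W is conditioned on, so the path is blocked at W.
Path 2: M ← S → L
  S is a fork and S is not conditioned on — no node blocks this path, so it is active.
Path 3: M → G → L
  G is a chain here and G is conditioned on, so the path is blocked at G.
Since the path M ← S → L is active, M and L are not d-separated given {F, G, Q, W}.

No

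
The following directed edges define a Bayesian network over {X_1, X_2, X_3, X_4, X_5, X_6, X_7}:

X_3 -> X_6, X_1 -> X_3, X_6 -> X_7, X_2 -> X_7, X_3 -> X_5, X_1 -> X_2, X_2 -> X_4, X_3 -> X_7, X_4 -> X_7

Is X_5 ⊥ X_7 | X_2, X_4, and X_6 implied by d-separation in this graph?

No

Enumerating the 4 paths from X_5 to X_7 and testing each for blocking by {X_2, X_4, X_6}:
Path 1: X_5 ← X_3 ← X_1 → X_2 → X_7
  X_2 is a chain here and X_2 is conditioned on, so the path is blocked at X_2.
Path 2: X_5 ← X_3 ← X_1 → X_2 → X_4 → X_7
  X_2 is a chain here and X_2 is conditioned on, so the path is blocked at X_2.
Path 3: X_5 ← X_3 → X_7
  X_3 is a fork and X_3 is not conditioned on — no node blocks this path, so it is active.
Path 4: X_5 ← X_3 → X_6 → X_7
  X_6 is a chain here and X_6 is conditioned on, so the path is blocked at X_6.
Because an active path exists, X_5 and X_7 are not d-separated.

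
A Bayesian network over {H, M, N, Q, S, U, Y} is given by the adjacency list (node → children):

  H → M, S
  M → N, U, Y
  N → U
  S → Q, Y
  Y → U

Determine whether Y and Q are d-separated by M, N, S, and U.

Enumerating the 4 paths from Y to Q and testing each for blocking by {M, N, S, U}:
Path 1: Y → U ← M ← H → S → Q
  M is a chain here and M is conditioned on, so the path is blocked at M.
Path 2: Y → U ← N ← M ← H → S → Q
  N is a chain here and N is conditioned on, so the path is blocked at N.
Path 3: Y ← M ← H → S → Q
  M is a chain here and M is conditioned on, so the path is blocked at M.
Path 4: Y ← S → Q
  S is a fork here and S is conditioned on, so the path is blocked at S.
Since every path is blocked, d-separation holds.

Yes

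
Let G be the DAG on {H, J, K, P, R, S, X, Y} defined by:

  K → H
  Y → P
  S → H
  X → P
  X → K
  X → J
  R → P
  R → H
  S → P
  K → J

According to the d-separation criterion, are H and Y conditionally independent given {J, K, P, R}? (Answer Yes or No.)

No — H and Y are not d-separated given {J, K, P, R}.

There are 4 undirected paths between H and Y; checking each against the conditioning set {J, K, P, R}:
Path 1: H ← K → J ← X → P ← Y
  K is a fork here and K is conditioned on, so the path is blocked at K.
Path 2: H ← K ← X → P ← Y
  K is a chain here and K is conditioned on, so the path is blocked at K.
Path 3: H ← R → P ← Y
  R is a fork here and R is conditioned on, so the path is blocked at R.
Path 4: H ← S → P ← Y
  S is a fork and S is not conditioned on; P is a collider and P is conditioned on, which opens it — no node blocks this path, so it is active.
At least one path is unblocked, so d-separation fails.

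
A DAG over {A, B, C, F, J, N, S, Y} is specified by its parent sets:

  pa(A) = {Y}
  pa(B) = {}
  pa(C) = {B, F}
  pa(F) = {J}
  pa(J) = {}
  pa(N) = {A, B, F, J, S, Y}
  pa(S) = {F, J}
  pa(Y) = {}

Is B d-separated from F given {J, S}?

Yes

We examine all 6 paths between B and F:
Path 1: B → C ← F
  C is a collider here and neither C nor any of its descendants is conditioned on, so the collider stays closed — the path is blocked at C.
Path 2: B → N ← F
  N is a collider here and neither N nor any of its descendants is conditioned on, so the collider stays closed — the path is blocked at N.
Path 3: B → N ← S ← F
  N is a collider here and neither N nor any of its descendants is conditioned on, so the collider stays closed — the path is blocked at N.
Path 4: B → N ← S ← J → F
  N is a collider here and neither N nor any of its descendants is conditioned on, so the collider stays closed — the path is blocked at N.
Path 5: B → N ← J → F
  N is a collider here and neither N nor any of its descendants is conditioned on, so the collider stays closed — the path is blocked at N.
Path 6: B → N ← J → S ← F
  N is a collider here and neither N nor any of its descendants is conditioned on, so the collider stays closed — the path is blocked at N.
All paths are blocked; B ⊥ F | {J, S} holds.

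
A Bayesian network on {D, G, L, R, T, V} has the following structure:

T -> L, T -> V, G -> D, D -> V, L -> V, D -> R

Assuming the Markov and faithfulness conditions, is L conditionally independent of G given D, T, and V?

Yes

We examine all 2 paths between L and G:
Path 1: L → V ← D ← G
  D is a chain here and D is conditioned on, so the path is blocked at D.
Path 2: L ← T → V ← D ← G
  T is a fork here and T is conditioned on, so the path is blocked at T.
All paths are blocked; L ⊥ G | {D, T, V} holds.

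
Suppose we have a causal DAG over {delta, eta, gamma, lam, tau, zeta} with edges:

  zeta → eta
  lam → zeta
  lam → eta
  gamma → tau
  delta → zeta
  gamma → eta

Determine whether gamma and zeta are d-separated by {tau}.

We examine all 2 paths between gamma and zeta:
Path 1: gamma → eta ← lam → zeta
  eta is a collider here and neither eta nor any of its descendants is conditioned on, so the collider stays closed — the path is blocked at eta.
Path 2: gamma → eta ← zeta
  eta is a collider here and neither eta nor any of its descendants is conditioned on, so the collider stays closed — the path is blocked at eta.
Every path is blocked, so gamma and zeta are d-separated given {tau}.

Yes — gamma and zeta are d-separated given {tau}.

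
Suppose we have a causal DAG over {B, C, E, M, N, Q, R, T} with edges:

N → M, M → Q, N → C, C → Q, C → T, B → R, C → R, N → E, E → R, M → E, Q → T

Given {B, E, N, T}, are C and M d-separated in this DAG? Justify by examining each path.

There are 6 undirected paths between C and M; checking each against the conditioning set {B, E, N, T}:
  1. C → Q ← M — Q:collider[open] ⇒ active
  2. C → T ← Q ← M — T:collider[open]; Q:chain[open] ⇒ active
  3. C ← N → E ← M — N:fork[blocks]; E:collider[open] ⇒ blocked
  4. C ← N → M — N:fork[blocks] ⇒ blocked
  5. C → R ← E ← N → M — R:collider[blocks]; E:chain[blocks]; N:fork[blocks] ⇒ blocked
  6. C → R ← E ← M — R:collider[blocks]; E:chain[blocks] ⇒ blocked
Because an active path exists, C and M are not d-separated.

No — C and M are not d-separated given {B, E, N, T}.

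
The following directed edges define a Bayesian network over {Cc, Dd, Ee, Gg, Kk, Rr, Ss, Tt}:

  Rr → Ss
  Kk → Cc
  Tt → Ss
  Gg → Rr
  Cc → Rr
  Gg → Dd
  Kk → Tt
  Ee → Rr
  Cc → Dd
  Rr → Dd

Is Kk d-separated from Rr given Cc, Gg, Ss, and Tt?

4 paths connect Kk and Rr; each must be blocked for d-separation to hold:
Path 1: Kk → Cc → Dd ← Rr
  Cc is a chain here and Cc is conditioned on, so the path is blocked at Cc.
Path 2: Kk → Cc → Dd ← Gg → Rr
  Cc is a chain here and Cc is conditioned on, so the path is blocked at Cc.
Path 3: Kk → Cc → Rr
  Cc is a chain here and Cc is conditioned on, so the path is blocked at Cc.
Path 4: Kk → Tt → Ss ← Rr
  Tt is a chain here and Tt is conditioned on, so the path is blocked at Tt.
All paths are blocked; Kk ⊥ Rr | {Cc, Gg, Ss, Tt} holds.

Yes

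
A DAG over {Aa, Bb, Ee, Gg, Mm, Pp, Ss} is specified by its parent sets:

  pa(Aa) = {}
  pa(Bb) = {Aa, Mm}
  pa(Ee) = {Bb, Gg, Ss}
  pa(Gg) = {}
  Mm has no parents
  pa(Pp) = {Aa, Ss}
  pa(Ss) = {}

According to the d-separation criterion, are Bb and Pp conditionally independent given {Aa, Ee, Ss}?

Yes — Bb and Pp are d-separated given {Aa, Ee, Ss}.

Enumerating the 2 paths from Bb to Pp and testing each for blocking by {Aa, Ee, Ss}:
  1. Bb ← Aa → Pp — Aa:fork[blocks] ⇒ blocked
  2. Bb → Ee ← Ss → Pp — Ee:collider[open]; Ss:fork[blocks] ⇒ blocked
Since every path is blocked, d-separation holds.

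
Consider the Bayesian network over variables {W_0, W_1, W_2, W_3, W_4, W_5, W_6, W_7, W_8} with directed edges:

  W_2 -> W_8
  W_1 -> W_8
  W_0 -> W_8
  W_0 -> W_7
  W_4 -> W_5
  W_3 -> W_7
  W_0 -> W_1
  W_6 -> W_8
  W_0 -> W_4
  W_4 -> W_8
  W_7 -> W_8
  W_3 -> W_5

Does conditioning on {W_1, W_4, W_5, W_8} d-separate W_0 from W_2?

Enumerating the 6 paths from W_0 to W_2 and testing each for blocking by {W_1, W_4, W_5, W_8}:
Path 1: W_0 → W_7 ← W_3 → W_5 ← W_4 → W_8 ← W_2
  W_4 is a fork here and W_4 is conditioned on, so the path is blocked at W_4.
Path 2: W_0 → W_7 → W_8 ← W_2
  W_7 is a chain and W_7 is not conditioned on; W_8 is a collider and W_8 is conditioned on, which opens it — no node blocks this path, so it is active.
Path 3: W_0 → W_4 → W_5 ← W_3 → W_7 → W_8 ← W_2
  W_4 is a chain here and W_4 is conditioned on, so the path is blocked at W_4.
Path 4: W_0 → W_4 → W_8 ← W_2
  W_4 is a chain here and W_4 is conditioned on, so the path is blocked at W_4.
Path 5: W_0 → W_1 → W_8 ← W_2
  W_1 is a chain here and W_1 is conditioned on, so the path is blocked at W_1.
Path 6: W_0 → W_8 ← W_2
  W_8 is a collider and W_8 is conditioned on, which opens it — no node blocks this path, so it is active.
At least one path is unblocked, so d-separation fails.

No — W_0 and W_2 are not d-separated given {W_1, W_4, W_5, W_8}.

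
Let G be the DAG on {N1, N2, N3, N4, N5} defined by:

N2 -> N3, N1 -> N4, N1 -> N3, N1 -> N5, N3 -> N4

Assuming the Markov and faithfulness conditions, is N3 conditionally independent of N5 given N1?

Yes

We examine all 2 paths between N3 and N5:
Path 1: N3 ← N1 → N5
  N1 is a fork here and N1 is conditioned on, so the path is blocked at N1.
Path 2: N3 → N4 ← N1 → N5
  N4 is a collider here and neither N4 nor any of its descendants is conditioned on, so the collider stays closed — the path is blocked at N4.
Every path is blocked, so N3 and N5 are d-separated given {N1}.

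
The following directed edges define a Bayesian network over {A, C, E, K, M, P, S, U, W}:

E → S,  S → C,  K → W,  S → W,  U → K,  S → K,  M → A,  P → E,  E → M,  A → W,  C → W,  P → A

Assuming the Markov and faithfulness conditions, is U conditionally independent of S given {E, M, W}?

No

5 paths connect U and S; each must be blocked for d-separation to hold:
Path 1: U → K ← S
  K is a collider and its descendant W is conditioned on, which opens it — no node blocks this path, so it is active.
Path 2: U → K → W ← A ← M ← E → S
  M is a chain here and M is conditioned on, so the path is blocked at M.
Path 3: U → K → W ← A ← P → E → S
  E is a chain here and E is conditioned on, so the path is blocked at E.
Path 4: U → K → W ← S
  K is a chain and K is not conditioned on; W is a collider and W is conditioned on, which opens it — no node blocks this path, so it is active.
Path 5: U → K → W ← C ← S
  K is a chain and K is not conditioned on; W is a collider and W is conditioned on, which opens it; C is a chain and C is not conditioned on — no node blocks this path, so it is active.
At least one path is unblocked, so d-separation fails.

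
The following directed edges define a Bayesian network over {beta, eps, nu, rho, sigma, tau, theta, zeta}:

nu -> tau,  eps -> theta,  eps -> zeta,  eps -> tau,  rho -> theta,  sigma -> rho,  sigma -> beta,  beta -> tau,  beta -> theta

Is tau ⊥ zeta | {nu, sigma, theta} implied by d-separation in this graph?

3 paths connect tau and zeta; each must be blocked for d-separation to hold:
  1. tau ← beta ← sigma → rho → theta ← eps → zeta — beta:chain[open]; sigma:fork[blocks]; rho:chain[open]; theta:collider[open]; eps:fork[open] ⇒ blocked
  2. tau ← beta → theta ← eps → zeta — beta:fork[open]; theta:collider[open]; eps:fork[open] ⇒ active
  3. tau ← eps → zeta — eps:fork[open] ⇒ active
Since the path tau ← beta → theta ← eps → zeta is active, tau and zeta are not d-separated given {nu, sigma, theta}.

No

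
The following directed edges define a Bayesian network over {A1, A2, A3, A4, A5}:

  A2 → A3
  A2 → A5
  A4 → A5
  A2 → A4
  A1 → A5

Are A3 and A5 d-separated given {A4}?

2 paths connect A3 and A5; each must be blocked for d-separation to hold:
  1. A3 ← A2 → A4 → A5 — A2:fork[open]; A4:chain[blocks] ⇒ blocked
  2. A3 ← A2 → A5 — A2:fork[open] ⇒ active
At least one path is unblocked, so d-separation fails.

No — A3 and A5 are not d-separated given {A4}.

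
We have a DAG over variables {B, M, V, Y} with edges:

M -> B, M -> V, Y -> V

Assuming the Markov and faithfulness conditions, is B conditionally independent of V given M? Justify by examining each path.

Yes — B and V are d-separated given {M}.

There is one path between B and V:
  1. B ← M → V — M:fork[blocks] ⇒ blocked
All paths are blocked; B ⊥ V | {M} holds.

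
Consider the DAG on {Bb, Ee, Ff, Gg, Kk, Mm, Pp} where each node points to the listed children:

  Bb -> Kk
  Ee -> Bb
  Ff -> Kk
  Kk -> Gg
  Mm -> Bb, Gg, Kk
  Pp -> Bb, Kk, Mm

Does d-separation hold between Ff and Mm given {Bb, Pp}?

Enumerating the 6 paths from Ff to Mm and testing each for blocking by {Bb, Pp}:
Path 1: Ff → Kk ← Pp → Mm
  Kk is a collider here and neither Kk nor any of its descendants is conditioned on, so the collider stays closed — the path is blocked at Kk.
Path 2: Ff → Kk ← Pp → Bb ← Mm
  Kk is a collider here and neither Kk nor any of its descendants is conditioned on, so the collider stays closed — the path is blocked at Kk.
Path 3: Ff → Kk → Gg ← Mm
  Gg is a collider here and neither Gg nor any of its descendants is conditioned on, so the collider stays closed — the path is blocked at Gg.
Path 4: Ff → Kk ← Mm
  Kk is a collider here and neither Kk nor any of its descendants is conditioned on, so the collider stays closed — the path is blocked at Kk.
Path 5: Ff → Kk ← Bb ← Pp → Mm
  Kk is a collider here and neither Kk nor any of its descendants is conditioned on, so the collider stays closed — the path is blocked at Kk.
Path 6: Ff → Kk ← Bb ← Mm
  Kk is a collider here and neither Kk nor any of its descendants is conditioned on, so the collider stays closed — the path is blocked at Kk.
All paths are blocked; Ff ⊥ Mm | {Bb, Pp} holds.

Yes — Ff and Mm are d-separated given {Bb, Pp}.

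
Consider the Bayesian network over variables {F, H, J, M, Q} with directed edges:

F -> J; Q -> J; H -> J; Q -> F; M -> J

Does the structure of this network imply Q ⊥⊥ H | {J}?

No

Enumerating the 2 paths from Q to H and testing each for blocking by {J}:
  1. Q → F → J ← H — F:chain[open]; J:collider[open] ⇒ active
  2. Q → J ← H — J:collider[open] ⇒ active
At least one path is unblocked, so d-separation fails.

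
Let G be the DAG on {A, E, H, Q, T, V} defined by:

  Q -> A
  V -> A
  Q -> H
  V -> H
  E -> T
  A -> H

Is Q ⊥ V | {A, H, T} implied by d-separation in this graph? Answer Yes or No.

No — Q and V are not d-separated given {A, H, T}.

We examine all 4 paths between Q and V:
  1. Q → A ← V — A:collider[open] ⇒ active
  2. Q → A → H ← V — A:chain[blocks]; H:collider[open] ⇒ blocked
  3. Q → H ← V — H:collider[open] ⇒ active
  4. Q → H ← A ← V — H:collider[open]; A:chain[blocks] ⇒ blocked
At least one path is unblocked, so d-separation fails.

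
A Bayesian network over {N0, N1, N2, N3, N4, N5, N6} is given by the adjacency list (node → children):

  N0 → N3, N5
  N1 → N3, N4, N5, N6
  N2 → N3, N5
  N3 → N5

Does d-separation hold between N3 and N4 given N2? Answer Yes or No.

4 paths connect N3 and N4; each must be blocked for d-separation to hold:
Path 1: N3 → N5 ← N1 → N4
  N5 is a collider here and neither N5 nor any of its descendants is conditioned on, so the collider stays closed — the path is blocked at N5.
Path 2: N3 ← N0 → N5 ← N1 → N4
  N5 is a collider here and neither N5 nor any of its descendants is conditioned on, so the collider stays closed — the path is blocked at N5.
Path 3: N3 ← N1 → N4
  N1 is a fork and N1 is not conditioned on — no node blocks this path, so it is active.
Path 4: N3 ← N2 → N5 ← N1 → N4
  N2 is a fork here and N2 is conditioned on, so the path is blocked at N2.
Because an active path exists, N3 and N4 are not d-separated.

No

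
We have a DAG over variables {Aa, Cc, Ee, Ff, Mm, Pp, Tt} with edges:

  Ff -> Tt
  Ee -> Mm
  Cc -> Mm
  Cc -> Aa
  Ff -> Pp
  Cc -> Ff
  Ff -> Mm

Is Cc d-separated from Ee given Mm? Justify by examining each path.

No

We examine all 2 paths between Cc and Ee:
Path 1: Cc → Ff → Mm ← Ee
  Ff is a chain and Ff is not conditioned on; Mm is a collider and Mm is conditioned on, which opens it — no node blocks this path, so it is active.
Path 2: Cc → Mm ← Ee
  Mm is a collider and Mm is conditioned on, which opens it — no node blocks this path, so it is active.
Since the path Cc → Ff → Mm ← Ee is active, Cc and Ee are not d-separated given {Mm}.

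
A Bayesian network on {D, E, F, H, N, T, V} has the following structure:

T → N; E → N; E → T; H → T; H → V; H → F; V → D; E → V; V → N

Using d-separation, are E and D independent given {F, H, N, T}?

Enumerating the 5 paths from E to D and testing each for blocking by {F, H, N, T}:
  1. E → N ← T ← H → V → D — N:collider[open]; T:chain[blocks]; H:fork[blocks]; V:chain[open] ⇒ blocked
  2. E → N ← V → D — N:collider[open]; V:fork[open] ⇒ active
  3. E → T → N ← V → D — T:chain[blocks]; N:collider[open]; V:fork[open] ⇒ blocked
  4. E → T ← H → V → D — T:collider[open]; H:fork[blocks]; V:chain[open] ⇒ blocked
  5. E → V → D — V:chain[open] ⇒ active
Because an active path exists, E and D are not d-separated.

No — E and D are not d-separated given {F, H, N, T}.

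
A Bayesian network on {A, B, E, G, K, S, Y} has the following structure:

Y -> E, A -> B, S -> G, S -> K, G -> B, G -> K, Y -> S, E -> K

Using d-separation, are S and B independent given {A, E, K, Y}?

3 paths connect S and B; each must be blocked for d-separation to hold:
Path 1: S → K ← G → B
  K is a collider and K is conditioned on, which opens it; G is a fork and G is not conditioned on — no node blocks this path, so it is active.
Path 2: S ← Y → E → K ← G → B
  Y is a fork here and Y is conditioned on, so the path is blocked at Y.
Path 3: S → G → B
  G is a chain and G is not conditioned on — no node blocks this path, so it is active.
Because an active path exists, S and B are not d-separated.

No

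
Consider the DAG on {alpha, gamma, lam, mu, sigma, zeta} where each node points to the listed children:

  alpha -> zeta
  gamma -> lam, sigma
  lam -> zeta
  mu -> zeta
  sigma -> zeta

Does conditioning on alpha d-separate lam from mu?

Yes — lam and mu are d-separated given {alpha}.

There are 2 undirected paths between lam and mu; checking each against the conditioning set {alpha}:
Path 1: lam → zeta ← mu
  zeta is a collider here and neither zeta nor any of its descendants is conditioned on, so the collider stays closed — the path is blocked at zeta.
Path 2: lam ← gamma → sigma → zeta ← mu
  zeta is a collider here and neither zeta nor any of its descendants is conditioned on, so the collider stays closed — the path is blocked at zeta.
Every path is blocked, so lam and mu are d-separated given {alpha}.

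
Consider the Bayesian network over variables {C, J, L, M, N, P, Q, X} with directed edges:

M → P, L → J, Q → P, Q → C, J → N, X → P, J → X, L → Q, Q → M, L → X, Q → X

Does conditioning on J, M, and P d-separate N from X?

Enumerating the 5 paths from N to X and testing each for blocking by {J, M, P}:
Path 1: N ← J → X
  J is a fork here and J is conditioned on, so the path is blocked at J.
Path 2: N ← J ← L → X
  J is a chain here and J is conditioned on, so the path is blocked at J.
Path 3: N ← J ← L → Q → X
  J is a chain here and J is conditioned on, so the path is blocked at J.
Path 4: N ← J ← L → Q → P ← X
  J is a chain here and J is conditioned on, so the path is blocked at J.
Path 5: N ← J ← L → Q → M → P ← X
  J is a chain here and J is conditioned on, so the path is blocked at J.
All paths are blocked; N ⊥ X | {J, M, P} holds.

Yes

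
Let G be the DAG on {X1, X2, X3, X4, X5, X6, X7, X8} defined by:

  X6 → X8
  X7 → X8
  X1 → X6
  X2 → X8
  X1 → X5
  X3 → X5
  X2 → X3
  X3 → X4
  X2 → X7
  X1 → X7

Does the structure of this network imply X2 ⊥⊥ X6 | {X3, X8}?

6 paths connect X2 and X6; each must be blocked for d-separation to hold:
  1. X2 → X3 → X5 ← X1 → X7 → X8 ← X6 — X3:chain[blocks]; X5:collider[blocks]; X1:fork[open]; X7:chain[open]; X8:collider[open] ⇒ blocked
  2. X2 → X3 → X5 ← X1 → X6 — X3:chain[blocks]; X5:collider[blocks]; X1:fork[open] ⇒ blocked
  3. X2 → X8 ← X7 ← X1 → X6 — X8:collider[open]; X7:chain[open]; X1:fork[open] ⇒ active
  4. X2 → X8 ← X6 — X8:collider[open] ⇒ active
  5. X2 → X7 → X8 ← X6 — X7:chain[open]; X8:collider[open] ⇒ active
  6. X2 → X7 ← X1 → X6 — X7:collider[open]; X1:fork[open] ⇒ active
Because an active path exists, X2 and X6 are not d-separated.

No — X2 and X6 are not d-separated given {X3, X8}.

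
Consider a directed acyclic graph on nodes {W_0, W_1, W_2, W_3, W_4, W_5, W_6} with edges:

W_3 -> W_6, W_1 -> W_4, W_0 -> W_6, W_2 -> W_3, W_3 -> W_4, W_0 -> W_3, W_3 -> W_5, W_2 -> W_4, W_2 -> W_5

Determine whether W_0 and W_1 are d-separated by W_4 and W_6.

No

Enumerating the 6 paths from W_0 to W_1 and testing each for blocking by {W_4, W_6}:
  1. W_0 → W_3 → W_5 ← W_2 → W_4 ← W_1 — W_3:chain[open]; W_5:collider[blocks]; W_2:fork[open]; W_4:collider[open] ⇒ blocked
  2. W_0 → W_3 → W_4 ← W_1 — W_3:chain[open]; W_4:collider[open] ⇒ active
  3. W_0 → W_3 ← W_2 → W_4 ← W_1 — W_3:collider[open]; W_2:fork[open]; W_4:collider[open] ⇒ active
  4. W_0 → W_6 ← W_3 → W_5 ← W_2 → W_4 ← W_1 — W_6:collider[open]; W_3:fork[open]; W_5:collider[blocks]; W_2:fork[open]; W_4:collider[open] ⇒ blocked
  5. W_0 → W_6 ← W_3 → W_4 ← W_1 — W_6:collider[open]; W_3:fork[open]; W_4:collider[open] ⇒ active
  6. W_0 → W_6 ← W_3 ← W_2 → W_4 ← W_1 — W_6:collider[open]; W_3:chain[open]; W_2:fork[open]; W_4:collider[open] ⇒ active
At least one path is unblocked, so d-separation fails.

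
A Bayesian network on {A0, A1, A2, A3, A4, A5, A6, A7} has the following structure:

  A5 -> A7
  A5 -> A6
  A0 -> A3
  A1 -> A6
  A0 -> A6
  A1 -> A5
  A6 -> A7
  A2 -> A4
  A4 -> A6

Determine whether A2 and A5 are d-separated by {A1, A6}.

No

Enumerating the 3 paths from A2 to A5 and testing each for blocking by {A1, A6}:
Path 1: A2 → A4 → A6 → A7 ← A5
  A6 is a chain here and A6 is conditioned on, so the path is blocked at A6.
Path 2: A2 → A4 → A6 ← A5
  A4 is a chain and A4 is not conditioned on; A6 is a collider and A6 is conditioned on, which opens it — no node blocks this path, so it is active.
Path 3: A2 → A4 → A6 ← A1 → A5
  A1 is a fork here and A1 is conditioned on, so the path is blocked at A1.
At least one path is unblocked, so d-separation fails.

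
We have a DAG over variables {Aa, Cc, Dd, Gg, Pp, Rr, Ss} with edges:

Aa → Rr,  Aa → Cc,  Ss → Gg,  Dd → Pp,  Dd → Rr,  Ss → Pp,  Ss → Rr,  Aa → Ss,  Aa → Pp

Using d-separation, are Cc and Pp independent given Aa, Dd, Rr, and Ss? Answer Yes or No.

5 paths connect Cc and Pp; each must be blocked for d-separation to hold:
Path 1: Cc ← Aa → Rr ← Dd → Pp
  Aa is a fork here and Aa is conditioned on, so the path is blocked at Aa.
Path 2: Cc ← Aa → Rr ← Ss → Pp
  Aa is a fork here and Aa is conditioned on, so the path is blocked at Aa.
Path 3: Cc ← Aa → Pp
  Aa is a fork here and Aa is conditioned on, so the path is blocked at Aa.
Path 4: Cc ← Aa → Ss → Rr ← Dd → Pp
  Aa is a fork here and Aa is conditioned on, so the path is blocked at Aa.
Path 5: Cc ← Aa → Ss → Pp
  Aa is a fork here and Aa is conditioned on, so the path is blocked at Aa.
All paths are blocked; Cc ⊥ Pp | {Aa, Dd, Rr, Ss} holds.

Yes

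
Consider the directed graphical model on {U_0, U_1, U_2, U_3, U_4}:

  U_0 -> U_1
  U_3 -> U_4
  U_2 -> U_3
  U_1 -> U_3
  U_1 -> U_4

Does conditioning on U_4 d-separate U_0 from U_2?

We examine all 2 paths between U_0 and U_2:
  1. U_0 → U_1 → U_4 ← U_3 ← U_2 — U_1:chain[open]; U_4:collider[open]; U_3:chain[open] ⇒ active
  2. U_0 → U_1 → U_3 ← U_2 — U_1:chain[open]; U_3:collider[open] ⇒ active
At least one path is unblocked, so d-separation fails.

No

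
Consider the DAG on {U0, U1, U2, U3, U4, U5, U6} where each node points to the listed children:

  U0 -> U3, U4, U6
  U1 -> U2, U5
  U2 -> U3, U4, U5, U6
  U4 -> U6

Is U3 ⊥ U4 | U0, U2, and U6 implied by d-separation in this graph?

6 paths connect U3 and U4; each must be blocked for d-separation to hold:
Path 1: U3 ← U0 → U4
  U0 is a fork here and U0 is conditioned on, so the path is blocked at U0.
Path 2: U3 ← U0 → U6 ← U4
  U0 is a fork here and U0 is conditioned on, so the path is blocked at U0.
Path 3: U3 ← U0 → U6 ← U2 → U4
  U0 is a fork here and U0 is conditioned on, so the path is blocked at U0.
Path 4: U3 ← U2 → U4
  U2 is a fork here and U2 is conditioned on, so the path is blocked at U2.
Path 5: U3 ← U2 → U6 ← U4
  U2 is a fork here and U2 is conditioned on, so the path is blocked at U2.
Path 6: U3 ← U2 → U6 ← U0 → U4
  U2 is a fork here and U2 is conditioned on, so the path is blocked at U2.
Every path is blocked, so U3 and U4 are d-separated given {U0, U2, U6}.

Yes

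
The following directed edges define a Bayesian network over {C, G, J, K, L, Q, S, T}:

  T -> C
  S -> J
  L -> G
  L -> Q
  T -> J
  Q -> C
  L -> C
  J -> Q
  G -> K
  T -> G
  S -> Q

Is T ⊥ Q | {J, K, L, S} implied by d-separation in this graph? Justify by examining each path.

There are 6 undirected paths between T and Q; checking each against the conditioning set {J, K, L, S}:
  1. T → C ← Q — C:collider[blocks] ⇒ blocked
  2. T → C ← L → Q — C:collider[blocks]; L:fork[blocks] ⇒ blocked
  3. T → G ← L → C ← Q — G:collider[open]; L:fork[blocks]; C:collider[blocks] ⇒ blocked
  4. T → G ← L → Q — G:collider[open]; L:fork[blocks] ⇒ blocked
  5. T → J → Q — J:chain[blocks] ⇒ blocked
  6. T → J ← S → Q — J:collider[open]; S:fork[blocks] ⇒ blocked
Every path is blocked, so T and Q are d-separated given {J, K, L, S}.

Yes — T and Q are d-separated given {J, K, L, S}.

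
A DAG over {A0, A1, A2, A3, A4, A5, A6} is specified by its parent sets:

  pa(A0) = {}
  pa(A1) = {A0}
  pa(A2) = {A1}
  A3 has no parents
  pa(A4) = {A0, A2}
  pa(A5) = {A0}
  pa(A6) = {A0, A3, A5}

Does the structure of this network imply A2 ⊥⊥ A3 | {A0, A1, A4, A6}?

Yes

We examine all 4 paths between A2 and A3:
  1. A2 → A4 ← A0 → A5 → A6 ← A3 — A4:collider[open]; A0:fork[blocks]; A5:chain[open]; A6:collider[open] ⇒ blocked
  2. A2 → A4 ← A0 → A6 ← A3 — A4:collider[open]; A0:fork[blocks]; A6:collider[open] ⇒ blocked
  3. A2 ← A1 ← A0 → A5 → A6 ← A3 — A1:chain[blocks]; A0:fork[blocks]; A5:chain[open]; A6:collider[open] ⇒ blocked
  4. A2 ← A1 ← A0 → A6 ← A3 — A1:chain[blocks]; A0:fork[blocks]; A6:collider[open] ⇒ blocked
Every path is blocked, so A2 and A3 are d-separated given {A0, A1, A4, A6}.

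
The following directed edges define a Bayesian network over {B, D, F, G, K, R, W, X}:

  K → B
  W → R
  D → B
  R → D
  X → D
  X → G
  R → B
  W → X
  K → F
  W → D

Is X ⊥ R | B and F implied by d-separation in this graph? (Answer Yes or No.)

There are 6 undirected paths between X and R; checking each against the conditioning set {B, F}:
  1. X ← W → R — W:fork[open] ⇒ active
  2. X ← W → D ← R — W:fork[open]; D:collider[open] ⇒ active
  3. X ← W → D → B ← R — W:fork[open]; D:chain[open]; B:collider[open] ⇒ active
  4. X → D ← W → R — D:collider[open]; W:fork[open] ⇒ active
  5. X → D ← R — D:collider[open] ⇒ active
  6. X → D → B ← R — D:chain[open]; B:collider[open] ⇒ active
At least one path is unblocked, so d-separation fails.

No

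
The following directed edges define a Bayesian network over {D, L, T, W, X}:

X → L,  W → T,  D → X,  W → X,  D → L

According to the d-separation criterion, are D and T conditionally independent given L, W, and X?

Yes

There are 2 undirected paths between D and T; checking each against the conditioning set {L, W, X}:
Path 1: D → L ← X ← W → T
  X is a chain here and X is conditioned on, so the path is blocked at X.
Path 2: D → X ← W → T
  W is a fork here and W is conditioned on, so the path is blocked at W.
Every path is blocked, so D and T are d-separated given {L, W, X}.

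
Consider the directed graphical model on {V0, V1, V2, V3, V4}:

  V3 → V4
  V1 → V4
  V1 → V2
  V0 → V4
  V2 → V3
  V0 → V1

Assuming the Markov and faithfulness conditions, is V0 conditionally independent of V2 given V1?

Yes — V0 and V2 are d-separated given {V1}.

We examine all 4 paths between V0 and V2:
  1. V0 → V1 → V2 — V1:chain[blocks] ⇒ blocked
  2. V0 → V1 → V4 ← V3 ← V2 — V1:chain[blocks]; V4:collider[blocks]; V3:chain[open] ⇒ blocked
  3. V0 → V4 ← V3 ← V2 — V4:collider[blocks]; V3:chain[open] ⇒ blocked
  4. V0 → V4 ← V1 → V2 — V4:collider[blocks]; V1:fork[blocks] ⇒ blocked
Every path is blocked, so V0 and V2 are d-separated given {V1}.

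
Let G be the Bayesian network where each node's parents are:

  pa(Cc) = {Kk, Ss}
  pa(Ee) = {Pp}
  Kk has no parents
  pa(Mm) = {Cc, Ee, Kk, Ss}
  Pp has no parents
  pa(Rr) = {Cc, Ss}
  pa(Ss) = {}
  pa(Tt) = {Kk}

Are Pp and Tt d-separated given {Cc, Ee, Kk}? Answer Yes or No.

4 paths connect Pp and Tt; each must be blocked for d-separation to hold:
Path 1: Pp → Ee → Mm ← Cc ← Kk → Tt
  Ee is a chain here and Ee is conditioned on, so the path is blocked at Ee.
Path 2: Pp → Ee → Mm ← Kk → Tt
  Ee is a chain here and Ee is conditioned on, so the path is blocked at Ee.
Path 3: Pp → Ee → Mm ← Ss → Cc ← Kk → Tt
  Ee is a chain here and Ee is conditioned on, so the path is blocked at Ee.
Path 4: Pp → Ee → Mm ← Ss → Rr ← Cc ← Kk → Tt
  Ee is a chain here and Ee is conditioned on, so the path is blocked at Ee.
All paths are blocked; Pp ⊥ Tt | {Cc, Ee, Kk} holds.

Yes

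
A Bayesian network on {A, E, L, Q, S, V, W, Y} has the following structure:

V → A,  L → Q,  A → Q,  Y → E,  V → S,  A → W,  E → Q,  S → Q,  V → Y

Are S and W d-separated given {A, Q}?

We examine all 4 paths between S and W:
  1. S → Q ← E ← Y ← V → A → W — Q:collider[open]; E:chain[open]; Y:chain[open]; V:fork[open]; A:chain[blocks] ⇒ blocked
  2. S → Q ← A → W — Q:collider[open]; A:fork[blocks] ⇒ blocked
  3. S ← V → Y → E → Q ← A → W — V:fork[open]; Y:chain[open]; E:chain[open]; Q:collider[open]; A:fork[blocks] ⇒ blocked
  4. S ← V → A → W — V:fork[open]; A:chain[blocks] ⇒ blocked
Since every path is blocked, d-separation holds.

Yes — S and W are d-separated given {A, Q}.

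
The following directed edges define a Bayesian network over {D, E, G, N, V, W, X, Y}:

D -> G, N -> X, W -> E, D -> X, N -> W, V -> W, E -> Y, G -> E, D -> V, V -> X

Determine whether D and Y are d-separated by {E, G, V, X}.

Yes

There are 5 undirected paths between D and Y; checking each against the conditioning set {E, G, V, X}:
Path 1: D → G → E → Y
  G is a chain here and G is conditioned on, so the path is blocked at G.
Path 2: D → X ← N → W → E → Y
  E is a chain here and E is conditioned on, so the path is blocked at E.
Path 3: D → X ← V → W → E → Y
  V is a fork here and V is conditioned on, so the path is blocked at V.
Path 4: D → V → W → E → Y
  V is a chain here and V is conditioned on, so the path is blocked at V.
Path 5: D → V → X ← N → W → E → Y
  V is a chain here and V is conditioned on, so the path is blocked at V.
All paths are blocked; D ⊥ Y | {E, G, V, X} holds.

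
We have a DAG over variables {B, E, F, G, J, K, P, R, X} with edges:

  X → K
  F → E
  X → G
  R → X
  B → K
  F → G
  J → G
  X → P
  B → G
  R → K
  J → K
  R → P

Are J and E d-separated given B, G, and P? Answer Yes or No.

No — J and E are not d-separated given {B, G, P}.

We examine all 5 paths between J and E:
  1. J → K ← X → G ← F → E — K:collider[blocks]; X:fork[open]; G:collider[open]; F:fork[open] ⇒ blocked
  2. J → K ← R → P ← X → G ← F → E — K:collider[blocks]; R:fork[open]; P:collider[open]; X:fork[open]; G:collider[open]; F:fork[open] ⇒ blocked
  3. J → K ← R → X → G ← F → E — K:collider[blocks]; R:fork[open]; X:chain[open]; G:collider[open]; F:fork[open] ⇒ blocked
  4. J → K ← B → G ← F → E — K:collider[blocks]; B:fork[blocks]; G:collider[open]; F:fork[open] ⇒ blocked
  5. J → G ← F → E — G:collider[open]; F:fork[open] ⇒ active
Since the path J → G ← F → E is active, J and E are not d-separated given {B, G, P}.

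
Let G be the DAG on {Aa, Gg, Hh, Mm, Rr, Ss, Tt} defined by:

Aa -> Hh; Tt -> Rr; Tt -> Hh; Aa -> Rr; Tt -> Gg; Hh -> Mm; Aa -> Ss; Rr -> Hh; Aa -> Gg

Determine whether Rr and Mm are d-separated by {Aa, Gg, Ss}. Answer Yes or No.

No — Rr and Mm are not d-separated given {Aa, Gg, Ss}.

We examine all 5 paths between Rr and Mm:
Path 1: Rr → Hh → Mm
  Hh is a chain and Hh is not conditioned on — no node blocks this path, so it is active.
Path 2: Rr ← Tt → Gg ← Aa → Hh → Mm
  Aa is a fork here and Aa is conditioned on, so the path is blocked at Aa.
Path 3: Rr ← Tt → Hh → Mm
  Tt is a fork and Tt is not conditioned on; Hh is a chain and Hh is not conditioned on — no node blocks this path, so it is active.
Path 4: Rr ← Aa → Gg ← Tt → Hh → Mm
  Aa is a fork here and Aa is conditioned on, so the path is blocked at Aa.
Path 5: Rr ← Aa → Hh → Mm
  Aa is a fork here and Aa is conditioned on, so the path is blocked at Aa.
Because an active path exists, Rr and Mm are not d-separated.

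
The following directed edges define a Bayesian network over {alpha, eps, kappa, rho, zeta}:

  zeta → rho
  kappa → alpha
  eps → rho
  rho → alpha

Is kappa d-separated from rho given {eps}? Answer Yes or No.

The only undirected path from kappa to rho is:
  1. kappa → alpha ← rho — alpha:collider[blocks] ⇒ blocked
All paths are blocked; kappa ⊥ rho | {eps} holds.

Yes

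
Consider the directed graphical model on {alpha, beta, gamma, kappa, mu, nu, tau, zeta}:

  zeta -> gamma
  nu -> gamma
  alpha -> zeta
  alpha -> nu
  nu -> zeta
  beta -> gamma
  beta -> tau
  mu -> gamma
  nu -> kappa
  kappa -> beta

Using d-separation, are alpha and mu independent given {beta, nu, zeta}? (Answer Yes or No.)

There are 6 undirected paths between alpha and mu; checking each against the conditioning set {beta, nu, zeta}:
Path 1: alpha → nu → gamma ← mu
  nu is a chain here and nu is conditioned on, so the path is blocked at nu.
Path 2: alpha → nu → kappa → beta → gamma ← mu
  nu is a chain here and nu is conditioned on, so the path is blocked at nu.
Path 3: alpha → nu → zeta → gamma ← mu
  nu is a chain here and nu is conditioned on, so the path is blocked at nu.
Path 4: alpha → zeta → gamma ← mu
  zeta is a chain here and zeta is conditioned on, so the path is blocked at zeta.
Path 5: alpha → zeta ← nu → gamma ← mu
  nu is a fork here and nu is conditioned on, so the path is blocked at nu.
Path 6: alpha → zeta ← nu → kappa → beta → gamma ← mu
  nu is a fork here and nu is conditioned on, so the path is blocked at nu.
Every path is blocked, so alpha and mu are d-separated given {beta, nu, zeta}.

Yes — alpha and mu are d-separated given {beta, nu, zeta}.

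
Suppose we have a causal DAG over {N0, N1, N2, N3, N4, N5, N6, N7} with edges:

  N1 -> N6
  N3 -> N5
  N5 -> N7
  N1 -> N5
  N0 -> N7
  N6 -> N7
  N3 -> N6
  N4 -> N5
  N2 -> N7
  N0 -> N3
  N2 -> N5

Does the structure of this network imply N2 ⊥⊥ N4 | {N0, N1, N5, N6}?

No

6 paths connect N2 and N4; each must be blocked for d-separation to hold:
Path 1: N2 → N5 ← N4
  N5 is a collider and N5 is conditioned on, which opens it — no node blocks this path, so it is active.
Path 2: N2 → N7 ← N5 ← N4
  N7 is a collider here and neither N7 nor any of its descendants is conditioned on, so the collider stays closed — the path is blocked at N7.
Path 3: N2 → N7 ← N0 → N3 → N5 ← N4
  N7 is a collider here and neither N7 nor any of its descendants is conditioned on, so the collider stays closed — the path is blocked at N7.
Path 4: N2 → N7 ← N0 → N3 → N6 ← N1 → N5 ← N4
  N7 is a collider here and neither N7 nor any of its descendants is conditioned on, so the collider stays closed — the path is blocked at N7.
Path 5: N2 → N7 ← N6 ← N1 → N5 ← N4
  N7 is a collider here and neither N7 nor any of its descendants is conditioned on, so the collider stays closed — the path is blocked at N7.
Path 6: N2 → N7 ← N6 ← N3 → N5 ← N4
  N7 is a collider here and neither N7 nor any of its descendants is conditioned on, so the collider stays closed — the path is blocked at N7.
At least one path is unblocked, so d-separation fails.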